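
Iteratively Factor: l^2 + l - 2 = (l - 1)*(l + 2)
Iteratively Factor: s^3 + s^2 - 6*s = (s + 3)*(s^2 - 2*s) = (s - 2)*(s + 3)*(s)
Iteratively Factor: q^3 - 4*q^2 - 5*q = (q)*(q^2 - 4*q - 5) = q*(q + 1)*(q - 5)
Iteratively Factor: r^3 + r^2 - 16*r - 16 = (r + 1)*(r^2 - 16) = (r + 1)*(r + 4)*(r - 4)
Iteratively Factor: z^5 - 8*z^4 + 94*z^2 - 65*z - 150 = (z + 3)*(z^4 - 11*z^3 + 33*z^2 - 5*z - 50) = (z - 5)*(z + 3)*(z^3 - 6*z^2 + 3*z + 10) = (z - 5)*(z - 2)*(z + 3)*(z^2 - 4*z - 5) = (z - 5)*(z - 2)*(z + 1)*(z + 3)*(z - 5)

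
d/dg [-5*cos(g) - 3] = 5*sin(g)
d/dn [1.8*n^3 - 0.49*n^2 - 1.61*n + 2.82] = 5.4*n^2 - 0.98*n - 1.61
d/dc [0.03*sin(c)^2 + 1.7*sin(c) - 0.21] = (0.06*sin(c) + 1.7)*cos(c)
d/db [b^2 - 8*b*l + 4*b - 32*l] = 2*b - 8*l + 4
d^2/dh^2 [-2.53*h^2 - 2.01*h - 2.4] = -5.06000000000000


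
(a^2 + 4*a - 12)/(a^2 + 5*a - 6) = (a - 2)/(a - 1)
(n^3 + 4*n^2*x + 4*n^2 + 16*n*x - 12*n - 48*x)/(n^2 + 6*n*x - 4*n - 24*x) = (n^3 + 4*n^2*x + 4*n^2 + 16*n*x - 12*n - 48*x)/(n^2 + 6*n*x - 4*n - 24*x)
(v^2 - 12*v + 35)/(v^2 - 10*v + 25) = (v - 7)/(v - 5)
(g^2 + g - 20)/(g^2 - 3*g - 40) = (g - 4)/(g - 8)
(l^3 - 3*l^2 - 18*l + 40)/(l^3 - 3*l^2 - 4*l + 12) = (l^2 - l - 20)/(l^2 - l - 6)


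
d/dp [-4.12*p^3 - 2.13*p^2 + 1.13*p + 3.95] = -12.36*p^2 - 4.26*p + 1.13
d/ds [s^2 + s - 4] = 2*s + 1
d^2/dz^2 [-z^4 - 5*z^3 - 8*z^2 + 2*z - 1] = -12*z^2 - 30*z - 16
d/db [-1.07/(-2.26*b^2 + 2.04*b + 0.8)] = (2.1828 - 4.8364*b)/(-2.26*b^2 + 2.04*b + 0.8)^2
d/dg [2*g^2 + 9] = 4*g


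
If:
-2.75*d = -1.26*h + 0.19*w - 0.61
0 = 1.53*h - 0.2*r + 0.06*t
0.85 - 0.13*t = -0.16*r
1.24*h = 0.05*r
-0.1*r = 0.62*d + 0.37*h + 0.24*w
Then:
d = 0.65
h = 0.25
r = 6.09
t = 14.03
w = -4.60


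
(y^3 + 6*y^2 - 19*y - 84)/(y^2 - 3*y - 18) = (y^2 + 3*y - 28)/(y - 6)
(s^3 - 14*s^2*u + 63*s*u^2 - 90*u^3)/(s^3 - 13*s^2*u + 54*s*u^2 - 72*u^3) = (s - 5*u)/(s - 4*u)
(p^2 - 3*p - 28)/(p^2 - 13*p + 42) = (p + 4)/(p - 6)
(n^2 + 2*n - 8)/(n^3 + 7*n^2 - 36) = (n + 4)/(n^2 + 9*n + 18)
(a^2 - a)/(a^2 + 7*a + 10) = a*(a - 1)/(a^2 + 7*a + 10)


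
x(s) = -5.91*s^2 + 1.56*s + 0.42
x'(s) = 1.56 - 11.82*s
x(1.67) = -13.46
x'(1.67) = -18.18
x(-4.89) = -148.53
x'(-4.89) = 59.36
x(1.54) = -11.19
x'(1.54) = -16.64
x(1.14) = -5.48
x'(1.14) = -11.91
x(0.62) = -0.88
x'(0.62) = -5.77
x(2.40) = -29.88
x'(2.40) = -26.81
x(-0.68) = -3.37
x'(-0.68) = 9.60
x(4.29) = -101.66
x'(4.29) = -49.15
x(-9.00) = -492.33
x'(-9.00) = 107.94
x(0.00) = 0.42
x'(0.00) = 1.56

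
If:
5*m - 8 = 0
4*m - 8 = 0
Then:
No Solution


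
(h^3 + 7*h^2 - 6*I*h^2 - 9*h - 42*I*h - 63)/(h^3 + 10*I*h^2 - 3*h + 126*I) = (h^2 + h*(7 - 3*I) - 21*I)/(h^2 + 13*I*h - 42)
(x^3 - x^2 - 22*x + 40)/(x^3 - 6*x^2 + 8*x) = (x + 5)/x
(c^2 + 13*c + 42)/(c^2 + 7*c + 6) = (c + 7)/(c + 1)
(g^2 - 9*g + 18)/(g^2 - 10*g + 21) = (g - 6)/(g - 7)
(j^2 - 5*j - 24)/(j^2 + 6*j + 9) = (j - 8)/(j + 3)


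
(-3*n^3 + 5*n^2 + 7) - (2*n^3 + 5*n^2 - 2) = 9 - 5*n^3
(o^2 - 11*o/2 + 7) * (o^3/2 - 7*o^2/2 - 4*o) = o^5/2 - 25*o^4/4 + 75*o^3/4 - 5*o^2/2 - 28*o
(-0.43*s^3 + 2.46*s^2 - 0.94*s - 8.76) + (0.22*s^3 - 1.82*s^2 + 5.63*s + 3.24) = -0.21*s^3 + 0.64*s^2 + 4.69*s - 5.52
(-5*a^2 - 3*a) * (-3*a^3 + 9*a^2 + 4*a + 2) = 15*a^5 - 36*a^4 - 47*a^3 - 22*a^2 - 6*a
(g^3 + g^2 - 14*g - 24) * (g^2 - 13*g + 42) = g^5 - 12*g^4 + 15*g^3 + 200*g^2 - 276*g - 1008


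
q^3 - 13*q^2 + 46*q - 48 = (q - 8)*(q - 3)*(q - 2)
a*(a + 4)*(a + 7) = a^3 + 11*a^2 + 28*a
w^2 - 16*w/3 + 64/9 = (w - 8/3)^2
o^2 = o^2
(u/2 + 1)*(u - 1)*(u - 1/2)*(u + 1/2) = u^4/2 + u^3/2 - 9*u^2/8 - u/8 + 1/4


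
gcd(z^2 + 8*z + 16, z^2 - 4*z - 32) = z + 4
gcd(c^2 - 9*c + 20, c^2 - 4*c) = c - 4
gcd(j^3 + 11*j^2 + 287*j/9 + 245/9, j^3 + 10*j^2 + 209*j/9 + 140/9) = j^2 + 26*j/3 + 35/3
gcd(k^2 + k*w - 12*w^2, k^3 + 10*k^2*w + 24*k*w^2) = k + 4*w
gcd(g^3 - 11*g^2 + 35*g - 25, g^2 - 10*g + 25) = g^2 - 10*g + 25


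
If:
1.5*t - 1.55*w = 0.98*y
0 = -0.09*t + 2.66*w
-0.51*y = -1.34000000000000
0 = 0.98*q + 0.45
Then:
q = -0.46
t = 1.78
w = 0.06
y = 2.63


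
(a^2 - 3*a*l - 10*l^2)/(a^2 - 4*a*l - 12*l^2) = (a - 5*l)/(a - 6*l)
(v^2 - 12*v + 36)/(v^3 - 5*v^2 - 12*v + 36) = (v - 6)/(v^2 + v - 6)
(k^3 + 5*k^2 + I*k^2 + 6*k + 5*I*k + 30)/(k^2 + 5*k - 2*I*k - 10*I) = k + 3*I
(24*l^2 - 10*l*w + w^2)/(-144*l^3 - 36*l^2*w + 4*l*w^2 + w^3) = (-4*l + w)/(24*l^2 + 10*l*w + w^2)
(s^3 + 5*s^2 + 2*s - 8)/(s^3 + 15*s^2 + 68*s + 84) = (s^2 + 3*s - 4)/(s^2 + 13*s + 42)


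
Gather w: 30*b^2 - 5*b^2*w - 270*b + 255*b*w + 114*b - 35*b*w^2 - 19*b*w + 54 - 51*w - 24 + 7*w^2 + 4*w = 30*b^2 - 156*b + w^2*(7 - 35*b) + w*(-5*b^2 + 236*b - 47) + 30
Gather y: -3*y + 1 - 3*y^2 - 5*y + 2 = -3*y^2 - 8*y + 3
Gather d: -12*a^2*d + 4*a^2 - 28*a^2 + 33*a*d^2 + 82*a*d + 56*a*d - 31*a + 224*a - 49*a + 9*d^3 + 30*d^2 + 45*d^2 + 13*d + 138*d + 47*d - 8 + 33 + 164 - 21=-24*a^2 + 144*a + 9*d^3 + d^2*(33*a + 75) + d*(-12*a^2 + 138*a + 198) + 168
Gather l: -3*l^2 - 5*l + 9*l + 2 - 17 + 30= -3*l^2 + 4*l + 15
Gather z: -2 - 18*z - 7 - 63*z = -81*z - 9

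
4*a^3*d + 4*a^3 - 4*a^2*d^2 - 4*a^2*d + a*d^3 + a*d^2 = (-2*a + d)^2*(a*d + a)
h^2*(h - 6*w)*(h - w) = h^4 - 7*h^3*w + 6*h^2*w^2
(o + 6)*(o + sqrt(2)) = o^2 + sqrt(2)*o + 6*o + 6*sqrt(2)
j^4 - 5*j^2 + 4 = (j - 2)*(j - 1)*(j + 1)*(j + 2)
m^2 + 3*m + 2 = (m + 1)*(m + 2)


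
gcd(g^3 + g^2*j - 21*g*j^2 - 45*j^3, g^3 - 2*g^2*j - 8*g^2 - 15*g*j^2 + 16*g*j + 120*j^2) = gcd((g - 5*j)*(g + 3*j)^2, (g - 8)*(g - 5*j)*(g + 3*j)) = g^2 - 2*g*j - 15*j^2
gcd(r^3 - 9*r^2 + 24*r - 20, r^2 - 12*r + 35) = r - 5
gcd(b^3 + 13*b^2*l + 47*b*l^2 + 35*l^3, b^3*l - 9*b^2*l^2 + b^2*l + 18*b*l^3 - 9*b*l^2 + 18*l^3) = 1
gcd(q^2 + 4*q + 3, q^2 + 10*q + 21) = q + 3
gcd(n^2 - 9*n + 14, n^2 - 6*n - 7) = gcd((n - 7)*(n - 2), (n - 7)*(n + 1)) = n - 7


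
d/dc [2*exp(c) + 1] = 2*exp(c)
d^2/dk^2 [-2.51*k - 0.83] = 0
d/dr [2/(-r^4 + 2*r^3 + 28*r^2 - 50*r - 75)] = 4*(2*r^3 - 3*r^2 - 28*r + 25)/(r^4 - 2*r^3 - 28*r^2 + 50*r + 75)^2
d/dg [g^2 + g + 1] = 2*g + 1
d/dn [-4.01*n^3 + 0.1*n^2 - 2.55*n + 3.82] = -12.03*n^2 + 0.2*n - 2.55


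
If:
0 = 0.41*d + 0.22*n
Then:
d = -0.536585365853659*n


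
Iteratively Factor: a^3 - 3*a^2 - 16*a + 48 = (a - 4)*(a^2 + a - 12) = (a - 4)*(a + 4)*(a - 3)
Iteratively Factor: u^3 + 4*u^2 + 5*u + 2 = (u + 2)*(u^2 + 2*u + 1) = (u + 1)*(u + 2)*(u + 1)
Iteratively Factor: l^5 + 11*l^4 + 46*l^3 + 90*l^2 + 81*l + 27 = (l + 3)*(l^4 + 8*l^3 + 22*l^2 + 24*l + 9) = (l + 3)^2*(l^3 + 5*l^2 + 7*l + 3) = (l + 1)*(l + 3)^2*(l^2 + 4*l + 3) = (l + 1)*(l + 3)^3*(l + 1)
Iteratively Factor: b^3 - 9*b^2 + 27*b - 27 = (b - 3)*(b^2 - 6*b + 9) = (b - 3)^2*(b - 3)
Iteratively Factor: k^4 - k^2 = (k)*(k^3 - k) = k*(k + 1)*(k^2 - k) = k^2*(k + 1)*(k - 1)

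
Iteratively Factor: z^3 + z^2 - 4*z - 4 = (z + 2)*(z^2 - z - 2) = (z + 1)*(z + 2)*(z - 2)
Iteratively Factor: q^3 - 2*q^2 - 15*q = (q - 5)*(q^2 + 3*q) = q*(q - 5)*(q + 3)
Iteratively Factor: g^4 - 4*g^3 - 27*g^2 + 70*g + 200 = (g - 5)*(g^3 + g^2 - 22*g - 40) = (g - 5)^2*(g^2 + 6*g + 8) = (g - 5)^2*(g + 4)*(g + 2)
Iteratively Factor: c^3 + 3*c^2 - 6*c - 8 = (c + 1)*(c^2 + 2*c - 8) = (c - 2)*(c + 1)*(c + 4)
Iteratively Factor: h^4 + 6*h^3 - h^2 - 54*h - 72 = (h - 3)*(h^3 + 9*h^2 + 26*h + 24) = (h - 3)*(h + 4)*(h^2 + 5*h + 6) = (h - 3)*(h + 3)*(h + 4)*(h + 2)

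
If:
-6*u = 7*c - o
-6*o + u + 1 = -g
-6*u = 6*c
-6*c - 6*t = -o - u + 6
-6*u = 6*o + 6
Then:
No Solution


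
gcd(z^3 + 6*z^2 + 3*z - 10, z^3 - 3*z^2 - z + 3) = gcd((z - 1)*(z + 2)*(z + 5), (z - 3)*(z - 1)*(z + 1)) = z - 1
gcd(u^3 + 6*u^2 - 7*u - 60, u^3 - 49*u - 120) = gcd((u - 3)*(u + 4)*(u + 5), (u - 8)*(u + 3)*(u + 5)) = u + 5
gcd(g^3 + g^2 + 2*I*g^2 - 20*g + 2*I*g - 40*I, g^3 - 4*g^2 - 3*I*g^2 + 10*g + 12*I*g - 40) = g^2 + g*(-4 + 2*I) - 8*I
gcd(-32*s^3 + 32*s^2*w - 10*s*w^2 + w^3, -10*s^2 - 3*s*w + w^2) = 1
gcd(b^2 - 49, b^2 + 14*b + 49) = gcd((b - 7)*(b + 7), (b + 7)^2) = b + 7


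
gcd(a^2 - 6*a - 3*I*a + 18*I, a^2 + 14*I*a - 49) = 1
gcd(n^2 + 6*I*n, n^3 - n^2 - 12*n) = n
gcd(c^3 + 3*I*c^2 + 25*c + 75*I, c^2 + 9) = c + 3*I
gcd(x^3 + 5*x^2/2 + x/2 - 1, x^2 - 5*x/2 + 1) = x - 1/2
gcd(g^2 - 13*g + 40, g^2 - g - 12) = 1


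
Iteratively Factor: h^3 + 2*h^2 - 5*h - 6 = (h + 1)*(h^2 + h - 6) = (h - 2)*(h + 1)*(h + 3)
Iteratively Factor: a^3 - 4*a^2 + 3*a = (a)*(a^2 - 4*a + 3) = a*(a - 1)*(a - 3)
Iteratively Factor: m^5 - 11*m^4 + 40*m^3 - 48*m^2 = (m)*(m^4 - 11*m^3 + 40*m^2 - 48*m) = m*(m - 4)*(m^3 - 7*m^2 + 12*m) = m*(m - 4)^2*(m^2 - 3*m) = m^2*(m - 4)^2*(m - 3)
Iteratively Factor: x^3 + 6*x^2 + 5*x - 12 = (x + 3)*(x^2 + 3*x - 4) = (x - 1)*(x + 3)*(x + 4)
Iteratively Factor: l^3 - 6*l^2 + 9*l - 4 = (l - 1)*(l^2 - 5*l + 4) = (l - 1)^2*(l - 4)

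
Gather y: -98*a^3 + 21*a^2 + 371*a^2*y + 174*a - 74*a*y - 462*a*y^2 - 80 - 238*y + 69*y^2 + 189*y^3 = -98*a^3 + 21*a^2 + 174*a + 189*y^3 + y^2*(69 - 462*a) + y*(371*a^2 - 74*a - 238) - 80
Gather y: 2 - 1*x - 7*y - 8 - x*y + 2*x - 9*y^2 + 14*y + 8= x - 9*y^2 + y*(7 - x) + 2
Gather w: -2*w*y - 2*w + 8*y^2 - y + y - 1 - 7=w*(-2*y - 2) + 8*y^2 - 8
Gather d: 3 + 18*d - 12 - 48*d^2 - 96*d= -48*d^2 - 78*d - 9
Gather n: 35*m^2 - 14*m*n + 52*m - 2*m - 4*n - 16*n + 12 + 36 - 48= 35*m^2 + 50*m + n*(-14*m - 20)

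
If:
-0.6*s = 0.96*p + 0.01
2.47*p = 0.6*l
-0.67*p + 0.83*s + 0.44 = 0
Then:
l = 0.88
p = 0.21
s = -0.36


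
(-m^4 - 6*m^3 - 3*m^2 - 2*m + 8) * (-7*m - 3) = 7*m^5 + 45*m^4 + 39*m^3 + 23*m^2 - 50*m - 24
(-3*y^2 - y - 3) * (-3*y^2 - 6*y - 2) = 9*y^4 + 21*y^3 + 21*y^2 + 20*y + 6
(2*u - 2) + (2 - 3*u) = -u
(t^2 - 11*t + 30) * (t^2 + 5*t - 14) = t^4 - 6*t^3 - 39*t^2 + 304*t - 420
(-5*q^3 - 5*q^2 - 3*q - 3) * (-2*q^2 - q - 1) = 10*q^5 + 15*q^4 + 16*q^3 + 14*q^2 + 6*q + 3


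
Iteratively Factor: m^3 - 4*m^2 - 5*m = (m + 1)*(m^2 - 5*m) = (m - 5)*(m + 1)*(m)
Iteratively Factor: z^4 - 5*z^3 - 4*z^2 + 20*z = (z - 2)*(z^3 - 3*z^2 - 10*z) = (z - 2)*(z + 2)*(z^2 - 5*z) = (z - 5)*(z - 2)*(z + 2)*(z)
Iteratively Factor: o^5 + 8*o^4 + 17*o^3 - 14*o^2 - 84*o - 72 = (o + 2)*(o^4 + 6*o^3 + 5*o^2 - 24*o - 36) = (o - 2)*(o + 2)*(o^3 + 8*o^2 + 21*o + 18) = (o - 2)*(o + 2)*(o + 3)*(o^2 + 5*o + 6) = (o - 2)*(o + 2)^2*(o + 3)*(o + 3)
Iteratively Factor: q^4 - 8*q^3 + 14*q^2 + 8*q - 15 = (q - 3)*(q^3 - 5*q^2 - q + 5) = (q - 3)*(q + 1)*(q^2 - 6*q + 5) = (q - 5)*(q - 3)*(q + 1)*(q - 1)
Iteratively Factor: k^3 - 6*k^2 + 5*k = (k - 5)*(k^2 - k) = (k - 5)*(k - 1)*(k)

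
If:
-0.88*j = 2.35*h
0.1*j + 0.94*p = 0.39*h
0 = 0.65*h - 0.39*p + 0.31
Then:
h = -0.82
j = 2.19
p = -0.57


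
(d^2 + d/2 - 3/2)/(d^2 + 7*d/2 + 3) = (d - 1)/(d + 2)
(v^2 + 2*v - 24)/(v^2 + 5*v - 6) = (v - 4)/(v - 1)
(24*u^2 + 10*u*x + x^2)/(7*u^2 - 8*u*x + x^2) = (24*u^2 + 10*u*x + x^2)/(7*u^2 - 8*u*x + x^2)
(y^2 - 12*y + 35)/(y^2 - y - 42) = (y - 5)/(y + 6)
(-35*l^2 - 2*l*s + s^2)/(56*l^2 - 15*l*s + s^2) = (5*l + s)/(-8*l + s)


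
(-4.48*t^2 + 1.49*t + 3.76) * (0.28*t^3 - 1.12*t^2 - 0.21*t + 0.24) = -1.2544*t^5 + 5.4348*t^4 + 0.3248*t^3 - 5.5993*t^2 - 0.432*t + 0.9024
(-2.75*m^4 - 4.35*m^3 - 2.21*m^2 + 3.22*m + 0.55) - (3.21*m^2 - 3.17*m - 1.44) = -2.75*m^4 - 4.35*m^3 - 5.42*m^2 + 6.39*m + 1.99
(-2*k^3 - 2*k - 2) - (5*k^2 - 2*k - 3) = -2*k^3 - 5*k^2 + 1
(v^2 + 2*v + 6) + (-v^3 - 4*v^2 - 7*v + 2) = -v^3 - 3*v^2 - 5*v + 8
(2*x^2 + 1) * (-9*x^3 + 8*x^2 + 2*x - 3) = -18*x^5 + 16*x^4 - 5*x^3 + 2*x^2 + 2*x - 3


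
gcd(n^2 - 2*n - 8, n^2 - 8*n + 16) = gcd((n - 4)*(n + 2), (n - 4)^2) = n - 4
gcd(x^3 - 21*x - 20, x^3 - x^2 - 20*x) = x^2 - x - 20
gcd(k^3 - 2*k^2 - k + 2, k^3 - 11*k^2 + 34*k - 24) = k - 1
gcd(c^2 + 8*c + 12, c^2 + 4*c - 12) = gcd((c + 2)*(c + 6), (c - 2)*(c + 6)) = c + 6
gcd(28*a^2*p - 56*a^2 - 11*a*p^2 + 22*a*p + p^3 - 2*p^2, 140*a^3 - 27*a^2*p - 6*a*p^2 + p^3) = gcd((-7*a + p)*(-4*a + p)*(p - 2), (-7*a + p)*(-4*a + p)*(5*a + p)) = 28*a^2 - 11*a*p + p^2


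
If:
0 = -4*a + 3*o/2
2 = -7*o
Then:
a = -3/28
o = -2/7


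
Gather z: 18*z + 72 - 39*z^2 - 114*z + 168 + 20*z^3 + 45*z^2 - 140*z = 20*z^3 + 6*z^2 - 236*z + 240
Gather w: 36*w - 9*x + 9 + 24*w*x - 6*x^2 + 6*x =w*(24*x + 36) - 6*x^2 - 3*x + 9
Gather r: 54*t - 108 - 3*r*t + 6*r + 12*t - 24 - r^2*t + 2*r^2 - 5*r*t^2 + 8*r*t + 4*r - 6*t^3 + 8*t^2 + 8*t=r^2*(2 - t) + r*(-5*t^2 + 5*t + 10) - 6*t^3 + 8*t^2 + 74*t - 132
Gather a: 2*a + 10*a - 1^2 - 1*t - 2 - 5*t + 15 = 12*a - 6*t + 12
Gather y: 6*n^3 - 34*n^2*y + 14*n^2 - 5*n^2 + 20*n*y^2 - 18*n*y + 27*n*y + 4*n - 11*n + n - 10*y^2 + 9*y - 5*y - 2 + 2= 6*n^3 + 9*n^2 - 6*n + y^2*(20*n - 10) + y*(-34*n^2 + 9*n + 4)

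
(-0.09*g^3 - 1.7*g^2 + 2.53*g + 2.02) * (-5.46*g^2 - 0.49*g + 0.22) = 0.4914*g^5 + 9.3261*g^4 - 13.0006*g^3 - 12.6429*g^2 - 0.4332*g + 0.4444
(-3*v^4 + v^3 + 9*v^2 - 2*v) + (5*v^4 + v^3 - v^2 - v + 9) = 2*v^4 + 2*v^3 + 8*v^2 - 3*v + 9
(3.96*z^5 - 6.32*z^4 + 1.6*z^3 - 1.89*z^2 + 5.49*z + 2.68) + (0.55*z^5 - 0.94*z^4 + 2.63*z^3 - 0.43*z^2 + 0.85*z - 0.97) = 4.51*z^5 - 7.26*z^4 + 4.23*z^3 - 2.32*z^2 + 6.34*z + 1.71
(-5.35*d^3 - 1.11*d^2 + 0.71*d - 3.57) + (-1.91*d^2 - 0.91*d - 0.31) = -5.35*d^3 - 3.02*d^2 - 0.2*d - 3.88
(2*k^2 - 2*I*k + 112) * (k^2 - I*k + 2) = 2*k^4 - 4*I*k^3 + 114*k^2 - 116*I*k + 224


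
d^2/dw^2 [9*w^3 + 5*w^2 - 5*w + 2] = 54*w + 10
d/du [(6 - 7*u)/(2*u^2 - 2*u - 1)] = (14*u^2 - 24*u + 19)/(4*u^4 - 8*u^3 + 4*u + 1)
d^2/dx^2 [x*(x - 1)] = 2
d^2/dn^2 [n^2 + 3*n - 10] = 2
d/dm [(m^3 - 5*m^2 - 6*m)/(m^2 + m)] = 1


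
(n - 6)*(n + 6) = n^2 - 36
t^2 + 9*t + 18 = (t + 3)*(t + 6)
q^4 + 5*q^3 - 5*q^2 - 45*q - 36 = (q - 3)*(q + 1)*(q + 3)*(q + 4)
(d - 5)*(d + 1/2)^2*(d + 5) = d^4 + d^3 - 99*d^2/4 - 25*d - 25/4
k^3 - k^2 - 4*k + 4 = (k - 2)*(k - 1)*(k + 2)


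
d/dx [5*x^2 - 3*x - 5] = 10*x - 3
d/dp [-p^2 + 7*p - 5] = 7 - 2*p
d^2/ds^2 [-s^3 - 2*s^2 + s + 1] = -6*s - 4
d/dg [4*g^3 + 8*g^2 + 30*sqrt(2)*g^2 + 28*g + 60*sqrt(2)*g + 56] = 12*g^2 + 16*g + 60*sqrt(2)*g + 28 + 60*sqrt(2)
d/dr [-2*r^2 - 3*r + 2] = -4*r - 3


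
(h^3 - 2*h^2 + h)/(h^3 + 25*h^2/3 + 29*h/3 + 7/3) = 3*h*(h^2 - 2*h + 1)/(3*h^3 + 25*h^2 + 29*h + 7)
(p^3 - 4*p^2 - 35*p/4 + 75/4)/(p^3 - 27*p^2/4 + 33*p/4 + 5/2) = (4*p^2 + 4*p - 15)/(4*p^2 - 7*p - 2)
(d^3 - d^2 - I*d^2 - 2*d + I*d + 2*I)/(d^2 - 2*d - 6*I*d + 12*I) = (d^2 + d*(1 - I) - I)/(d - 6*I)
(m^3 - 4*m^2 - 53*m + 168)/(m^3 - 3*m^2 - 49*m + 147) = (m - 8)/(m - 7)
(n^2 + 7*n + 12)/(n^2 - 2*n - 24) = (n + 3)/(n - 6)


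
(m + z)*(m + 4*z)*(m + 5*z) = m^3 + 10*m^2*z + 29*m*z^2 + 20*z^3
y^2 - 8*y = y*(y - 8)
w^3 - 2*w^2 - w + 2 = (w - 2)*(w - 1)*(w + 1)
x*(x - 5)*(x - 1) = x^3 - 6*x^2 + 5*x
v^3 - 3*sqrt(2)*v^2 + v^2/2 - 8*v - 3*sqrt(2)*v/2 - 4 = (v + 1/2)*(v - 4*sqrt(2))*(v + sqrt(2))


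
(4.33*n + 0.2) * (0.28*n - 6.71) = 1.2124*n^2 - 28.9983*n - 1.342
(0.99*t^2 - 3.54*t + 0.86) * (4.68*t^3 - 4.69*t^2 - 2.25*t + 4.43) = 4.6332*t^5 - 21.2103*t^4 + 18.3999*t^3 + 8.3173*t^2 - 17.6172*t + 3.8098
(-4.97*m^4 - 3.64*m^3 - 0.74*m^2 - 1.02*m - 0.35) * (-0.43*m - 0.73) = 2.1371*m^5 + 5.1933*m^4 + 2.9754*m^3 + 0.9788*m^2 + 0.8951*m + 0.2555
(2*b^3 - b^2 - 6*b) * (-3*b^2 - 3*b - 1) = -6*b^5 - 3*b^4 + 19*b^3 + 19*b^2 + 6*b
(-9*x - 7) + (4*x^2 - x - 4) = 4*x^2 - 10*x - 11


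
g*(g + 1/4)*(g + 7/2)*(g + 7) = g^4 + 43*g^3/4 + 217*g^2/8 + 49*g/8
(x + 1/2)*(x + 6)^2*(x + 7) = x^4 + 39*x^3/2 + 259*x^2/2 + 312*x + 126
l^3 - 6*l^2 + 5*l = l*(l - 5)*(l - 1)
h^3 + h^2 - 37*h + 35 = (h - 5)*(h - 1)*(h + 7)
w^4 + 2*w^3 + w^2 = w^2*(w + 1)^2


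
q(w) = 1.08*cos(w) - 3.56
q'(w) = -1.08*sin(w)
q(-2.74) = -4.55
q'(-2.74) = 0.42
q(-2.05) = -4.06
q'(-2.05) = 0.96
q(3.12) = -4.64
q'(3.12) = -0.02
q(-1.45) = -3.43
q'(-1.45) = 1.07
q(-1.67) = -3.67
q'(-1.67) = 1.07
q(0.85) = -2.85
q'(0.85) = -0.81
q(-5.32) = -2.94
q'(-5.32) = -0.89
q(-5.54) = -2.76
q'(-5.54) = -0.73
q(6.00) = -2.52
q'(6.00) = 0.30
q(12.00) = -2.65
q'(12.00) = 0.58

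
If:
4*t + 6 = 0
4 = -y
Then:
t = -3/2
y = -4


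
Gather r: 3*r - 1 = 3*r - 1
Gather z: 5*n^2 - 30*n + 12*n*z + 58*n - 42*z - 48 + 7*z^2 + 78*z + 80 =5*n^2 + 28*n + 7*z^2 + z*(12*n + 36) + 32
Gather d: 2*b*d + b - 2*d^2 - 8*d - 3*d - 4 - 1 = b - 2*d^2 + d*(2*b - 11) - 5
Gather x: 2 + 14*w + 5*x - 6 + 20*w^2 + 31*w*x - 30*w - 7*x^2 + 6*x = 20*w^2 - 16*w - 7*x^2 + x*(31*w + 11) - 4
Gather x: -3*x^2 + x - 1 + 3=-3*x^2 + x + 2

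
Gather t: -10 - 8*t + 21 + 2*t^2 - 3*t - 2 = 2*t^2 - 11*t + 9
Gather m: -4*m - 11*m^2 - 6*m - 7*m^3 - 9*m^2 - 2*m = -7*m^3 - 20*m^2 - 12*m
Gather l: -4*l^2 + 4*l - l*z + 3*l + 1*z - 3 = -4*l^2 + l*(7 - z) + z - 3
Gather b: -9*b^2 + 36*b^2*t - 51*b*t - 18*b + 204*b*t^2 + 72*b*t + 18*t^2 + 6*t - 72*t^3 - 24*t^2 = b^2*(36*t - 9) + b*(204*t^2 + 21*t - 18) - 72*t^3 - 6*t^2 + 6*t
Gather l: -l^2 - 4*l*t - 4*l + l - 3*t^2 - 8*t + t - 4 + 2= -l^2 + l*(-4*t - 3) - 3*t^2 - 7*t - 2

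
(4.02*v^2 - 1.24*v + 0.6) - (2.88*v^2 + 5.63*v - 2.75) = 1.14*v^2 - 6.87*v + 3.35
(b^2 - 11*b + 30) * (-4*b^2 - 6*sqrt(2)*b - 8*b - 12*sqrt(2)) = -4*b^4 - 6*sqrt(2)*b^3 + 36*b^3 - 32*b^2 + 54*sqrt(2)*b^2 - 240*b - 48*sqrt(2)*b - 360*sqrt(2)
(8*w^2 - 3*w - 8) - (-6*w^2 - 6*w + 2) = 14*w^2 + 3*w - 10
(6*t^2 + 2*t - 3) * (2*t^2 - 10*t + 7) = 12*t^4 - 56*t^3 + 16*t^2 + 44*t - 21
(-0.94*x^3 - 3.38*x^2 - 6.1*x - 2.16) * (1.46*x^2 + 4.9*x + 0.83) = -1.3724*x^5 - 9.5408*x^4 - 26.2482*x^3 - 35.849*x^2 - 15.647*x - 1.7928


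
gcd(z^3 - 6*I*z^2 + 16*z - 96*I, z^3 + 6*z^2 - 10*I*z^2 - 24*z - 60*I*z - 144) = z^2 - 10*I*z - 24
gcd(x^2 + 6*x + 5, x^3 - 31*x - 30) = x^2 + 6*x + 5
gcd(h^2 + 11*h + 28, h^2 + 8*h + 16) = h + 4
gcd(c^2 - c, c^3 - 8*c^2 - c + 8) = c - 1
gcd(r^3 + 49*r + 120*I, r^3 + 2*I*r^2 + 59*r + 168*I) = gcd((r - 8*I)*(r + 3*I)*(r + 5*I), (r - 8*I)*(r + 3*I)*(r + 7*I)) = r^2 - 5*I*r + 24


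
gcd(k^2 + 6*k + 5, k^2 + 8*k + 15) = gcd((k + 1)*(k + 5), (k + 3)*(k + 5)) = k + 5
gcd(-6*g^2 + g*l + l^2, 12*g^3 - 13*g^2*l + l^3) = 1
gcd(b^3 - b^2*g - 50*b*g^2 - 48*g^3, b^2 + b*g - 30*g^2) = b + 6*g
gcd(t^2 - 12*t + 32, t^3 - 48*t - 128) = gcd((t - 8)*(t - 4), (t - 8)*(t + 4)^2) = t - 8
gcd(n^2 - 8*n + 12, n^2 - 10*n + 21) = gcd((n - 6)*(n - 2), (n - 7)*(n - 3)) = 1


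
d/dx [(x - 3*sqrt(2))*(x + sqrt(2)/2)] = 2*x - 5*sqrt(2)/2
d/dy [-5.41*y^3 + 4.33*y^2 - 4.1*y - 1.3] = -16.23*y^2 + 8.66*y - 4.1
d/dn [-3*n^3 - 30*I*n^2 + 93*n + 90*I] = -9*n^2 - 60*I*n + 93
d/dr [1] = 0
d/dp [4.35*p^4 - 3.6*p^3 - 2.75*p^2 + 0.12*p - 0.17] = 17.4*p^3 - 10.8*p^2 - 5.5*p + 0.12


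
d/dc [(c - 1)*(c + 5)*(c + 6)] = 3*c^2 + 20*c + 19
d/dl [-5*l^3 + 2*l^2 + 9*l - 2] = -15*l^2 + 4*l + 9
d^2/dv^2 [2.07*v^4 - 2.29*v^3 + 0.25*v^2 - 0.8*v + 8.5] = 24.84*v^2 - 13.74*v + 0.5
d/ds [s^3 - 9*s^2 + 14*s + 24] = 3*s^2 - 18*s + 14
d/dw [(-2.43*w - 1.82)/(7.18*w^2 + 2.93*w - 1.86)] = (17.4474*w^2 + 26.1352*w + 9.8524)/(51.5524*w^4 + 42.0748*w^3 - 18.1247*w^2 - 10.8996*w + 3.4596)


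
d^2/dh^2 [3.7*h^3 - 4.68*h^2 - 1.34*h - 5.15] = 22.2*h - 9.36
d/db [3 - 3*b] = -3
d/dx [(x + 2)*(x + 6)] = 2*x + 8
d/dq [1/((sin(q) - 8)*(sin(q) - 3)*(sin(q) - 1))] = (-3*sin(q)^2 + 24*sin(q) - 35)*cos(q)/((sin(q) - 8)^2*(sin(q) - 3)^2*(sin(q) - 1)^2)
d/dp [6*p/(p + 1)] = 6/(p + 1)^2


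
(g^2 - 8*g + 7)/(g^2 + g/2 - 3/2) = 2*(g - 7)/(2*g + 3)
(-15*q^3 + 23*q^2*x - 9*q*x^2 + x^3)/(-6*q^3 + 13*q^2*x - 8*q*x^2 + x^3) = (15*q^2 - 8*q*x + x^2)/(6*q^2 - 7*q*x + x^2)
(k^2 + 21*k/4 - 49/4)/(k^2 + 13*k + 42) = (k - 7/4)/(k + 6)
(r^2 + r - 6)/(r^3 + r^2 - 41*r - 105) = (r - 2)/(r^2 - 2*r - 35)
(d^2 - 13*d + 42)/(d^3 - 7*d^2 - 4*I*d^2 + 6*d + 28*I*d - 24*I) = (d - 7)/(d^2 - d*(1 + 4*I) + 4*I)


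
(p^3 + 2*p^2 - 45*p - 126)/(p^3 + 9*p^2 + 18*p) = (p - 7)/p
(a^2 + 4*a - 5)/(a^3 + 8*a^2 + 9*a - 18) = (a + 5)/(a^2 + 9*a + 18)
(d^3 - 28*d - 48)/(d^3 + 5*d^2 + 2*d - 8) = (d - 6)/(d - 1)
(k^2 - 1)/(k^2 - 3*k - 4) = (k - 1)/(k - 4)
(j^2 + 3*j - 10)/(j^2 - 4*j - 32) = (-j^2 - 3*j + 10)/(-j^2 + 4*j + 32)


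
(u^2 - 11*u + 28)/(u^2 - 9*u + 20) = (u - 7)/(u - 5)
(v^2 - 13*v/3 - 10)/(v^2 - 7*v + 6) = (v + 5/3)/(v - 1)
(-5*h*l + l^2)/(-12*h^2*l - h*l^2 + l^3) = (5*h - l)/(12*h^2 + h*l - l^2)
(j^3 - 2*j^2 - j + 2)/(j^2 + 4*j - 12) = (j^2 - 1)/(j + 6)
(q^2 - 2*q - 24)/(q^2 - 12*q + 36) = (q + 4)/(q - 6)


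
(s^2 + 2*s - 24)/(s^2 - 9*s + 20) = (s + 6)/(s - 5)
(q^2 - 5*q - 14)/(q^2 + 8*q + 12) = (q - 7)/(q + 6)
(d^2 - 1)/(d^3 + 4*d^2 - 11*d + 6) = (d + 1)/(d^2 + 5*d - 6)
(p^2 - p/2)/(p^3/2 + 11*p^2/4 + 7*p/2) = 2*(2*p - 1)/(2*p^2 + 11*p + 14)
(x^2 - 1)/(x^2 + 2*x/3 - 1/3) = 3*(x - 1)/(3*x - 1)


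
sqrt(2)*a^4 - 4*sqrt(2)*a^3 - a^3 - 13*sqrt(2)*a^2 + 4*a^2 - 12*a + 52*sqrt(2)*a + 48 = (a - 4)*(a - 3*sqrt(2))*(a + 2*sqrt(2))*(sqrt(2)*a + 1)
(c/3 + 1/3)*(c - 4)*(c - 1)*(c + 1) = c^4/3 - c^3 - 5*c^2/3 + c + 4/3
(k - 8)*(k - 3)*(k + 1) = k^3 - 10*k^2 + 13*k + 24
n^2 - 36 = (n - 6)*(n + 6)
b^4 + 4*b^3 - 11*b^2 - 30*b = b*(b - 3)*(b + 2)*(b + 5)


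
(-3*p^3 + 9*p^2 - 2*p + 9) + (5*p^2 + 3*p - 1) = -3*p^3 + 14*p^2 + p + 8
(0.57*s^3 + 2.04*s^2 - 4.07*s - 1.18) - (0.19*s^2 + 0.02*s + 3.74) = 0.57*s^3 + 1.85*s^2 - 4.09*s - 4.92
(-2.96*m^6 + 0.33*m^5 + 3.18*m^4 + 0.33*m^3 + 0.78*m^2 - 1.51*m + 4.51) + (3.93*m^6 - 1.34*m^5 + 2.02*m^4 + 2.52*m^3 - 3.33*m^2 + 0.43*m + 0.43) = 0.97*m^6 - 1.01*m^5 + 5.2*m^4 + 2.85*m^3 - 2.55*m^2 - 1.08*m + 4.94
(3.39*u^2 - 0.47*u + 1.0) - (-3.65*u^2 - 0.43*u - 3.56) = 7.04*u^2 - 0.04*u + 4.56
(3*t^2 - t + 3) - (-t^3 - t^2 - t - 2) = t^3 + 4*t^2 + 5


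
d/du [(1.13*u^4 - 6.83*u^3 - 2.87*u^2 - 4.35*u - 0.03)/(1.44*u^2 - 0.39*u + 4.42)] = (3.2544*u^5 - 11.1573*u^4 + 25.3058*u^3 - 83.1825*u^2 - 25.2844*u - 19.2387)/(2.0736*u^4 - 1.1232*u^3 + 12.8817*u^2 - 3.4476*u + 19.5364)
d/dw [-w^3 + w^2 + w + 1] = -3*w^2 + 2*w + 1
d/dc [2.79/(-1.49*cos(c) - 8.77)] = -4.1571*sin(c)/(1.49*cos(c) + 8.77)^2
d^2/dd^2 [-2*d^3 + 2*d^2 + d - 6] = 4 - 12*d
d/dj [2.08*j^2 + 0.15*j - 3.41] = 4.16*j + 0.15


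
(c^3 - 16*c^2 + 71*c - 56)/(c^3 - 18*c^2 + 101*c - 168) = (c - 1)/(c - 3)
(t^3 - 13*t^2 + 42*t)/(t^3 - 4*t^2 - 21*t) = (t - 6)/(t + 3)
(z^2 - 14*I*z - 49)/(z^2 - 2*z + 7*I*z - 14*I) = (z^2 - 14*I*z - 49)/(z^2 + z*(-2 + 7*I) - 14*I)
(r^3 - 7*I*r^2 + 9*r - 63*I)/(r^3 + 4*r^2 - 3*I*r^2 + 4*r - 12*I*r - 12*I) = (r^2 - 4*I*r + 21)/(r^2 + 4*r + 4)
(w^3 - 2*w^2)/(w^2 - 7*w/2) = 2*w*(w - 2)/(2*w - 7)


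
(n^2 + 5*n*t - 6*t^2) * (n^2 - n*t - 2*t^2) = n^4 + 4*n^3*t - 13*n^2*t^2 - 4*n*t^3 + 12*t^4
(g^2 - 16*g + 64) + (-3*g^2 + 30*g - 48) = -2*g^2 + 14*g + 16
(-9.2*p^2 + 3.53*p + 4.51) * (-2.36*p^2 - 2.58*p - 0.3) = 21.712*p^4 + 15.4052*p^3 - 16.991*p^2 - 12.6948*p - 1.353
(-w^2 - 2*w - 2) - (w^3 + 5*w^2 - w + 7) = -w^3 - 6*w^2 - w - 9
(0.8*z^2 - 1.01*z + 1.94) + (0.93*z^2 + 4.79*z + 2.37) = 1.73*z^2 + 3.78*z + 4.31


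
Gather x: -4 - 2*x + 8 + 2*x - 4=0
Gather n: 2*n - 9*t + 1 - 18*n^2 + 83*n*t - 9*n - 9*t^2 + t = -18*n^2 + n*(83*t - 7) - 9*t^2 - 8*t + 1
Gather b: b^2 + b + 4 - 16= b^2 + b - 12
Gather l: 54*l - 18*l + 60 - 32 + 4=36*l + 32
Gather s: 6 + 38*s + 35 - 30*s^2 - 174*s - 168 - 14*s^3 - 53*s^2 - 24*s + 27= -14*s^3 - 83*s^2 - 160*s - 100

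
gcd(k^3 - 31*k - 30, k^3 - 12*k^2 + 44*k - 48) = k - 6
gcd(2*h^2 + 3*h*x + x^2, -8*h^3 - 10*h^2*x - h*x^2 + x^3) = 2*h^2 + 3*h*x + x^2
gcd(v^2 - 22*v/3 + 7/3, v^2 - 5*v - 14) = v - 7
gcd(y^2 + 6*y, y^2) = y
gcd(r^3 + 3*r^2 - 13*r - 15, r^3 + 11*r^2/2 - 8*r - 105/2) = r^2 + 2*r - 15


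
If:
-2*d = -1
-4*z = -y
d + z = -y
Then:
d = 1/2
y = -2/5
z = -1/10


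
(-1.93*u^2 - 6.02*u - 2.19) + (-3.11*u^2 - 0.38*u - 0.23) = -5.04*u^2 - 6.4*u - 2.42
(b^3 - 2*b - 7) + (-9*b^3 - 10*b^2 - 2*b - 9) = -8*b^3 - 10*b^2 - 4*b - 16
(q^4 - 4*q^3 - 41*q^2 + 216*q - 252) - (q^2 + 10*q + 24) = q^4 - 4*q^3 - 42*q^2 + 206*q - 276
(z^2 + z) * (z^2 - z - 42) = z^4 - 43*z^2 - 42*z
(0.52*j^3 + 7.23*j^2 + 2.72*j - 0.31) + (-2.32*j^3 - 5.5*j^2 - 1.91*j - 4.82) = -1.8*j^3 + 1.73*j^2 + 0.81*j - 5.13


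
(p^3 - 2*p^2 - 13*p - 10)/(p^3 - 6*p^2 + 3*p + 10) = (p + 2)/(p - 2)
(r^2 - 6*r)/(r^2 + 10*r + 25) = r*(r - 6)/(r^2 + 10*r + 25)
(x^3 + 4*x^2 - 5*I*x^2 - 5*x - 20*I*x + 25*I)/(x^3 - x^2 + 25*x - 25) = (x + 5)/(x + 5*I)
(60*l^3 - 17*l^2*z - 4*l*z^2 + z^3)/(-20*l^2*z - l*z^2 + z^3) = (-3*l + z)/z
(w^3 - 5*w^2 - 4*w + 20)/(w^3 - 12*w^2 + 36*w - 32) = (w^2 - 3*w - 10)/(w^2 - 10*w + 16)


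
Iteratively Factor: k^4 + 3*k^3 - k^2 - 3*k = (k)*(k^3 + 3*k^2 - k - 3) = k*(k + 1)*(k^2 + 2*k - 3) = k*(k + 1)*(k + 3)*(k - 1)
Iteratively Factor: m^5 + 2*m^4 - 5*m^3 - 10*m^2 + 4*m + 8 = (m - 1)*(m^4 + 3*m^3 - 2*m^2 - 12*m - 8) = (m - 1)*(m + 2)*(m^3 + m^2 - 4*m - 4) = (m - 1)*(m + 2)^2*(m^2 - m - 2) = (m - 2)*(m - 1)*(m + 2)^2*(m + 1)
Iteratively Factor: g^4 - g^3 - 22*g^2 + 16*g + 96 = (g - 4)*(g^3 + 3*g^2 - 10*g - 24) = (g - 4)*(g + 4)*(g^2 - g - 6) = (g - 4)*(g + 2)*(g + 4)*(g - 3)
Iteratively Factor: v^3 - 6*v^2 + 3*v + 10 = (v + 1)*(v^2 - 7*v + 10) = (v - 5)*(v + 1)*(v - 2)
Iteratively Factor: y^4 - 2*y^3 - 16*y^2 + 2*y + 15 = (y + 1)*(y^3 - 3*y^2 - 13*y + 15) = (y - 1)*(y + 1)*(y^2 - 2*y - 15) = (y - 1)*(y + 1)*(y + 3)*(y - 5)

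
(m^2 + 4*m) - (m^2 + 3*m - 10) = m + 10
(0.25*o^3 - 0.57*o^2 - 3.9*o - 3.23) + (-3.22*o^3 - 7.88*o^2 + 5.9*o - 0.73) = -2.97*o^3 - 8.45*o^2 + 2.0*o - 3.96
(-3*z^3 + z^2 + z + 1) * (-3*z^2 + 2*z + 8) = 9*z^5 - 9*z^4 - 25*z^3 + 7*z^2 + 10*z + 8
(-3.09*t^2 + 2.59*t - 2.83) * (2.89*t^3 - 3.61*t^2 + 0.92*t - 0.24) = -8.9301*t^5 + 18.64*t^4 - 20.3714*t^3 + 13.3407*t^2 - 3.2252*t + 0.6792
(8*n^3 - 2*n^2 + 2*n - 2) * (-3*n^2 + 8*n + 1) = -24*n^5 + 70*n^4 - 14*n^3 + 20*n^2 - 14*n - 2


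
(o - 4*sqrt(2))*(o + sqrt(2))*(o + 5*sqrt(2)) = o^3 + 2*sqrt(2)*o^2 - 38*o - 40*sqrt(2)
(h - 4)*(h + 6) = h^2 + 2*h - 24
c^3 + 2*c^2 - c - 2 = (c - 1)*(c + 1)*(c + 2)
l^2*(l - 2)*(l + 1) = l^4 - l^3 - 2*l^2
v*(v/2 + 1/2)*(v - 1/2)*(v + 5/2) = v^4/2 + 3*v^3/2 + 3*v^2/8 - 5*v/8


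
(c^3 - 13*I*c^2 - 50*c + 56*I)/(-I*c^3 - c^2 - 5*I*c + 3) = (-c^3 + 13*I*c^2 + 50*c - 56*I)/(I*c^3 + c^2 + 5*I*c - 3)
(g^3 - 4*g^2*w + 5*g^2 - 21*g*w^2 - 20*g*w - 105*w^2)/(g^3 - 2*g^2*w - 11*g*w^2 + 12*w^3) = (g^2 - 7*g*w + 5*g - 35*w)/(g^2 - 5*g*w + 4*w^2)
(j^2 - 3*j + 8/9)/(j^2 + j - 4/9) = (3*j - 8)/(3*j + 4)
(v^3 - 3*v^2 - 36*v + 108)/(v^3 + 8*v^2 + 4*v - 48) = (v^2 - 9*v + 18)/(v^2 + 2*v - 8)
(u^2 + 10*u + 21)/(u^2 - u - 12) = (u + 7)/(u - 4)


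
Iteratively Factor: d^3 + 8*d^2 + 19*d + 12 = (d + 3)*(d^2 + 5*d + 4) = (d + 1)*(d + 3)*(d + 4)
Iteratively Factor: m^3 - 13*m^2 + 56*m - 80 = (m - 4)*(m^2 - 9*m + 20) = (m - 4)^2*(m - 5)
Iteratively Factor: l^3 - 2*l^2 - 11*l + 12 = (l - 1)*(l^2 - l - 12) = (l - 1)*(l + 3)*(l - 4)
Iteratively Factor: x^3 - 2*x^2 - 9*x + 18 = (x - 3)*(x^2 + x - 6) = (x - 3)*(x - 2)*(x + 3)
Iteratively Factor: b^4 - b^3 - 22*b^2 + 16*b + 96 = (b - 4)*(b^3 + 3*b^2 - 10*b - 24) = (b - 4)*(b - 3)*(b^2 + 6*b + 8) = (b - 4)*(b - 3)*(b + 2)*(b + 4)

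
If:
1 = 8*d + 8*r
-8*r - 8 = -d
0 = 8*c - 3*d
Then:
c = 3/8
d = 1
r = -7/8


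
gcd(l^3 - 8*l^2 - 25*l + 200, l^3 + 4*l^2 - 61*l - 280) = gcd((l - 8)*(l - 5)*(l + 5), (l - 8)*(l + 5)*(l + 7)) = l^2 - 3*l - 40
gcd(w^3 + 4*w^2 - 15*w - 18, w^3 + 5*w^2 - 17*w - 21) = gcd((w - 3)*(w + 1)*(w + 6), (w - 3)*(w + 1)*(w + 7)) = w^2 - 2*w - 3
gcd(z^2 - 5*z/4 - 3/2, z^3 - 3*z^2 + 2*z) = z - 2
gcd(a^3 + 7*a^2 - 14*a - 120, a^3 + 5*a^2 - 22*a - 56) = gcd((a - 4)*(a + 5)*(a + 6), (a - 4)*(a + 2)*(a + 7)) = a - 4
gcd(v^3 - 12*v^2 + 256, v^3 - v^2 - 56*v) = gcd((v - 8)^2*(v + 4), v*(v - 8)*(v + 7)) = v - 8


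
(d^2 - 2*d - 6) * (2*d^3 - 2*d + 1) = 2*d^5 - 4*d^4 - 14*d^3 + 5*d^2 + 10*d - 6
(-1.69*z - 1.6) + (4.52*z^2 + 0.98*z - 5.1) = 4.52*z^2 - 0.71*z - 6.7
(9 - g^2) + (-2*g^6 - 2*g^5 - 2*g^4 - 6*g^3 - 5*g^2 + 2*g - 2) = -2*g^6 - 2*g^5 - 2*g^4 - 6*g^3 - 6*g^2 + 2*g + 7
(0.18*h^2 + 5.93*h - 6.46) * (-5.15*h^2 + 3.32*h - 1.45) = -0.927*h^4 - 29.9419*h^3 + 52.6956*h^2 - 30.0457*h + 9.367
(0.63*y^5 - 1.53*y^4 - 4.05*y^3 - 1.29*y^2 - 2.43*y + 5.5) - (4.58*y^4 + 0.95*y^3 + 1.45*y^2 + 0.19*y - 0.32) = 0.63*y^5 - 6.11*y^4 - 5.0*y^3 - 2.74*y^2 - 2.62*y + 5.82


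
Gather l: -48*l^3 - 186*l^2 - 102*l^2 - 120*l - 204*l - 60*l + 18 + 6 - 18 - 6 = -48*l^3 - 288*l^2 - 384*l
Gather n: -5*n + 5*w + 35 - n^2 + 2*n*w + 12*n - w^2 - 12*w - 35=-n^2 + n*(2*w + 7) - w^2 - 7*w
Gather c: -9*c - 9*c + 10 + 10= 20 - 18*c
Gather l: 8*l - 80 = 8*l - 80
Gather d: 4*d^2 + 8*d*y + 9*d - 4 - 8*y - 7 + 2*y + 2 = 4*d^2 + d*(8*y + 9) - 6*y - 9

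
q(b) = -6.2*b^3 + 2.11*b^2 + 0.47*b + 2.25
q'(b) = -18.6*b^2 + 4.22*b + 0.47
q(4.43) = -493.28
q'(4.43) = -345.86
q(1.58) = -16.19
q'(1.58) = -39.30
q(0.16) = 2.35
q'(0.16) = 0.67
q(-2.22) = 79.44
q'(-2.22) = -100.57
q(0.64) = 1.79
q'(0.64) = -4.45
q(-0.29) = 2.44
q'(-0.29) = -2.32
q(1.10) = -2.93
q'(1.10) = -17.39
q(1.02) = -1.65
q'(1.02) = -14.58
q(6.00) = -1258.17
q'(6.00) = -643.81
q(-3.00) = 187.23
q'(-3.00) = -179.59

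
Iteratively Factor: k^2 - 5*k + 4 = (k - 1)*(k - 4)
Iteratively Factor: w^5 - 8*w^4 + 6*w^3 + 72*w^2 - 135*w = (w)*(w^4 - 8*w^3 + 6*w^2 + 72*w - 135) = w*(w - 3)*(w^3 - 5*w^2 - 9*w + 45) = w*(w - 3)^2*(w^2 - 2*w - 15) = w*(w - 3)^2*(w + 3)*(w - 5)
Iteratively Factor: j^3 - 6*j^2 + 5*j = (j - 1)*(j^2 - 5*j) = (j - 5)*(j - 1)*(j)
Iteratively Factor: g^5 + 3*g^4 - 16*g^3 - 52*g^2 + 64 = (g + 2)*(g^4 + g^3 - 18*g^2 - 16*g + 32) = (g + 2)^2*(g^3 - g^2 - 16*g + 16) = (g + 2)^2*(g + 4)*(g^2 - 5*g + 4) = (g - 4)*(g + 2)^2*(g + 4)*(g - 1)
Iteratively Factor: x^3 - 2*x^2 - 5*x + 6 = (x + 2)*(x^2 - 4*x + 3) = (x - 3)*(x + 2)*(x - 1)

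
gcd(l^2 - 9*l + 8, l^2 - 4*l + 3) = l - 1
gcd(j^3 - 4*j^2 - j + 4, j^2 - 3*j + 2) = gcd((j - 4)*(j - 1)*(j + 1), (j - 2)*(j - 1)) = j - 1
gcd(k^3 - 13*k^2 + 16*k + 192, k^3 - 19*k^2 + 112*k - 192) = k^2 - 16*k + 64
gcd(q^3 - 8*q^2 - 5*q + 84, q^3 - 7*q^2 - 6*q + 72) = q^2 - q - 12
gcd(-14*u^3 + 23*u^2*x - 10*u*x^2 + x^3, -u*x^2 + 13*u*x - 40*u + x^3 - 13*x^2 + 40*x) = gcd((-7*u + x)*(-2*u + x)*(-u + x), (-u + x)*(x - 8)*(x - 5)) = -u + x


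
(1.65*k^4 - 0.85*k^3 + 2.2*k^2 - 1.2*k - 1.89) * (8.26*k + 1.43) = 13.629*k^5 - 4.6615*k^4 + 16.9565*k^3 - 6.766*k^2 - 17.3274*k - 2.7027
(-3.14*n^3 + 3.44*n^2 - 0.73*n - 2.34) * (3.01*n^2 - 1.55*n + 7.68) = -9.4514*n^5 + 15.2214*n^4 - 31.6445*n^3 + 20.5073*n^2 - 1.9794*n - 17.9712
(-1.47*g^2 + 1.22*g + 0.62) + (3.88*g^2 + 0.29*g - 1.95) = 2.41*g^2 + 1.51*g - 1.33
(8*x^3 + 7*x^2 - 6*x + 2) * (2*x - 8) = 16*x^4 - 50*x^3 - 68*x^2 + 52*x - 16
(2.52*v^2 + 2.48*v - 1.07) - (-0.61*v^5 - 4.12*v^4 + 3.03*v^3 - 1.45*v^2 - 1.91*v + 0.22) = 0.61*v^5 + 4.12*v^4 - 3.03*v^3 + 3.97*v^2 + 4.39*v - 1.29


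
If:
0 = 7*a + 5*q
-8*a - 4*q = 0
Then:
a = 0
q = 0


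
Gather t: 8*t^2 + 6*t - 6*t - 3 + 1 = 8*t^2 - 2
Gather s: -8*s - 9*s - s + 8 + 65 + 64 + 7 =144 - 18*s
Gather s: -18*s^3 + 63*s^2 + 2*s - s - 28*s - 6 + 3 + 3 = -18*s^3 + 63*s^2 - 27*s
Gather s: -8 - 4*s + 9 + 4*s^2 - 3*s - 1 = 4*s^2 - 7*s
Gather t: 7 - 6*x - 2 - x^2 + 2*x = -x^2 - 4*x + 5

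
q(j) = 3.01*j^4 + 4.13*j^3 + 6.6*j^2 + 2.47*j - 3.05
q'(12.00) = 22750.15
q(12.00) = 70528.99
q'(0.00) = 2.47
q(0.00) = -3.05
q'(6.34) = 3652.46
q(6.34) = 6193.61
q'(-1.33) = -21.50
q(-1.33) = 5.04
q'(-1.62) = -37.59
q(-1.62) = 13.44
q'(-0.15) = 0.73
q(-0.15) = -3.28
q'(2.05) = 185.33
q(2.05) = 118.49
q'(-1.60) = -36.25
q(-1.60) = 12.70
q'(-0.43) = -1.87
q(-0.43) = -3.12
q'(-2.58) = -155.88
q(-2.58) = 96.95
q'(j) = 12.04*j^3 + 12.39*j^2 + 13.2*j + 2.47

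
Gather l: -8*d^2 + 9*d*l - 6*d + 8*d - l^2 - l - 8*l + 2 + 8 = -8*d^2 + 2*d - l^2 + l*(9*d - 9) + 10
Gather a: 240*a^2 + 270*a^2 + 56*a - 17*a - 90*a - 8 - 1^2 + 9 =510*a^2 - 51*a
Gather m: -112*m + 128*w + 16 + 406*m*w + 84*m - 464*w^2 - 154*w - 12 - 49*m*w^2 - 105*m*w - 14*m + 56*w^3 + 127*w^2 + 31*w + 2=m*(-49*w^2 + 301*w - 42) + 56*w^3 - 337*w^2 + 5*w + 6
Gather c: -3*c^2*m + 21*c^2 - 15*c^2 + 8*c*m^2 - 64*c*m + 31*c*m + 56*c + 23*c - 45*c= c^2*(6 - 3*m) + c*(8*m^2 - 33*m + 34)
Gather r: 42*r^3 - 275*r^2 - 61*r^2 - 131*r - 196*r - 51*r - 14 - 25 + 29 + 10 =42*r^3 - 336*r^2 - 378*r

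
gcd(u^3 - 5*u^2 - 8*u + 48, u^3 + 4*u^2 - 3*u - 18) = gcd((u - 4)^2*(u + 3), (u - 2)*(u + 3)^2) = u + 3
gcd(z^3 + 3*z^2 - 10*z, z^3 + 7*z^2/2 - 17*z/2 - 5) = z^2 + 3*z - 10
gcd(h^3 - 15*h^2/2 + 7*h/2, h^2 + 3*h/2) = h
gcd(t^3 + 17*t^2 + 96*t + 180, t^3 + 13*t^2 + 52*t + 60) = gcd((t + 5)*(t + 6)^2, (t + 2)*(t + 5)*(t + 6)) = t^2 + 11*t + 30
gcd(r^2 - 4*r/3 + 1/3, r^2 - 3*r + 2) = r - 1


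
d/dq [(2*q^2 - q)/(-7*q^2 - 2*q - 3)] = (-11*q^2 - 12*q + 3)/(49*q^4 + 28*q^3 + 46*q^2 + 12*q + 9)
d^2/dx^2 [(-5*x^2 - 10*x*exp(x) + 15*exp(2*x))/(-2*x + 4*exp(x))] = (10*x^3 - 10*x^2*exp(x) + 45*x*exp(2*x) - 50*x*exp(x) - 30*exp(3*x) + 25*exp(x))*exp(x)/(x^3 - 6*x^2*exp(x) + 12*x*exp(2*x) - 8*exp(3*x))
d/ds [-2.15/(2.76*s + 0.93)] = 5.934/(2.76*s + 0.93)^2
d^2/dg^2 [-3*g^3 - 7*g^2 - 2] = -18*g - 14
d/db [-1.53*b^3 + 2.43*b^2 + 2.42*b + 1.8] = -4.59*b^2 + 4.86*b + 2.42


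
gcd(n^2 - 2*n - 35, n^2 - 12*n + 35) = n - 7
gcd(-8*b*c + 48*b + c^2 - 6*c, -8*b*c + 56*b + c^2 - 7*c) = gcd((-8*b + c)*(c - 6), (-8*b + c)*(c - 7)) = 8*b - c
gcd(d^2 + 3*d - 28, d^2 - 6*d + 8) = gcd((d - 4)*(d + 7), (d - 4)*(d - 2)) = d - 4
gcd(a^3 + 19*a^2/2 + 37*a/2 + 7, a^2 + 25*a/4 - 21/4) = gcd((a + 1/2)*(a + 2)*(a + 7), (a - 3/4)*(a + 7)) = a + 7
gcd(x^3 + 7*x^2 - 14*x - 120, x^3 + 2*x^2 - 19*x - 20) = x^2 + x - 20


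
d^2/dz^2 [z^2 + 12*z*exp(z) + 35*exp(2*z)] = 12*z*exp(z) + 140*exp(2*z) + 24*exp(z) + 2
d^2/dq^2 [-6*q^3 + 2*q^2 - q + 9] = 4 - 36*q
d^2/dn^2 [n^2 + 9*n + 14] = 2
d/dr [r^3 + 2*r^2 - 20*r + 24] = 3*r^2 + 4*r - 20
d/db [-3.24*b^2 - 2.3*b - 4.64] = -6.48*b - 2.3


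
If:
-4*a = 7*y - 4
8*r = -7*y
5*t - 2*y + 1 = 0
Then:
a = 1 - 7*y/4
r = -7*y/8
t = 2*y/5 - 1/5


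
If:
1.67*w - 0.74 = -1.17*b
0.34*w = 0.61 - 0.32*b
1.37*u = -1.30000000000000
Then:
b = 5.62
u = -0.95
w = -3.49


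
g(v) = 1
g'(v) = 0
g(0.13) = 1.00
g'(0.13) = 0.00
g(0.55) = 1.00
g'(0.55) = 0.00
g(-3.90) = 1.00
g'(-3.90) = 0.00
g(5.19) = 1.00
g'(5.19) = 0.00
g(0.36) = 1.00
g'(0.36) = 0.00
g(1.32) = 1.00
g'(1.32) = 0.00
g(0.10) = 1.00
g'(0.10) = 0.00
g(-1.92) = 1.00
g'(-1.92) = 0.00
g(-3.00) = 1.00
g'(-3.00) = 0.00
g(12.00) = 1.00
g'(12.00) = 0.00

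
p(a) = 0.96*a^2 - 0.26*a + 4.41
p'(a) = 1.92*a - 0.26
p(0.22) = 4.40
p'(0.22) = 0.16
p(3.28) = 13.89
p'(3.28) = 6.04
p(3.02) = 12.38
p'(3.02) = 5.54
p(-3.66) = 18.22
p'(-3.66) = -7.29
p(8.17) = 66.36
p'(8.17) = 15.43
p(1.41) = 5.95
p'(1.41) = 2.45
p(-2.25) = 9.86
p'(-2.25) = -4.58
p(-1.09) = 5.83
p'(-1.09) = -2.35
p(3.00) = 12.27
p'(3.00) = 5.50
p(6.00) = 37.41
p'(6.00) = 11.26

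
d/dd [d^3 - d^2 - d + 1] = 3*d^2 - 2*d - 1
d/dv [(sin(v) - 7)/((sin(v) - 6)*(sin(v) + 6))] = (14*sin(v) + cos(v)^2 - 37)*cos(v)/((sin(v) - 6)^2*(sin(v) + 6)^2)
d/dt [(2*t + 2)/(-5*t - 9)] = -8/(5*t + 9)^2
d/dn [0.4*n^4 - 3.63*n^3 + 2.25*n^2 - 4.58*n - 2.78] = 1.6*n^3 - 10.89*n^2 + 4.5*n - 4.58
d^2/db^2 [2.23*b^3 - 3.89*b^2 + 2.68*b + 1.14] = 13.38*b - 7.78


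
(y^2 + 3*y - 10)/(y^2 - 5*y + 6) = (y + 5)/(y - 3)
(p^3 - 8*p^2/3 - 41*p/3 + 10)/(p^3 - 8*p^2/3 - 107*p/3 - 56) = (3*p^2 - 17*p + 10)/(3*p^2 - 17*p - 56)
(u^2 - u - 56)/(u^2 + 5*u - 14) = (u - 8)/(u - 2)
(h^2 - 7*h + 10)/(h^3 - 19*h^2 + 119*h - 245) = (h - 2)/(h^2 - 14*h + 49)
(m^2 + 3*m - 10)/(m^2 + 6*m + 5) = (m - 2)/(m + 1)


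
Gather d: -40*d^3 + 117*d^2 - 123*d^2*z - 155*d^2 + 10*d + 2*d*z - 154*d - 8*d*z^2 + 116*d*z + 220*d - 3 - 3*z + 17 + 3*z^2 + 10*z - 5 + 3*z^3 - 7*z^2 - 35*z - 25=-40*d^3 + d^2*(-123*z - 38) + d*(-8*z^2 + 118*z + 76) + 3*z^3 - 4*z^2 - 28*z - 16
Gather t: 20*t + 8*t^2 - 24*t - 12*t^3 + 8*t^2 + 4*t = -12*t^3 + 16*t^2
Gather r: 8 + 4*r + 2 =4*r + 10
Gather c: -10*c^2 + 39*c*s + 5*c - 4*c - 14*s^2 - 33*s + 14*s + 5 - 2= -10*c^2 + c*(39*s + 1) - 14*s^2 - 19*s + 3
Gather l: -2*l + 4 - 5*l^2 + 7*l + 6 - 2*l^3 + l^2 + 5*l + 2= -2*l^3 - 4*l^2 + 10*l + 12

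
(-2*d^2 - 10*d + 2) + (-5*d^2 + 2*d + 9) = -7*d^2 - 8*d + 11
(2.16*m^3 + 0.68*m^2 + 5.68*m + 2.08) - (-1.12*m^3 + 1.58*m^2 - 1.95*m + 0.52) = 3.28*m^3 - 0.9*m^2 + 7.63*m + 1.56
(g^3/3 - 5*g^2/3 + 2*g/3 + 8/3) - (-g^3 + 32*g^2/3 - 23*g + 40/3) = 4*g^3/3 - 37*g^2/3 + 71*g/3 - 32/3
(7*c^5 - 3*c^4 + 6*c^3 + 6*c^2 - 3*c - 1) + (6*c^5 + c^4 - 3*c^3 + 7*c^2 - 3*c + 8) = 13*c^5 - 2*c^4 + 3*c^3 + 13*c^2 - 6*c + 7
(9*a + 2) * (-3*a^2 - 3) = -27*a^3 - 6*a^2 - 27*a - 6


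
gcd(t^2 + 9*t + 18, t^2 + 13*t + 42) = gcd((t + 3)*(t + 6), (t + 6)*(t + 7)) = t + 6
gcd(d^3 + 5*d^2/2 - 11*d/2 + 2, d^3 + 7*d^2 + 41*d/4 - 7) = d^2 + 7*d/2 - 2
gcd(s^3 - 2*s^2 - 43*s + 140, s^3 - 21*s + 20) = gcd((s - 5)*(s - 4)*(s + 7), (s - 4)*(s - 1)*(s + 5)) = s - 4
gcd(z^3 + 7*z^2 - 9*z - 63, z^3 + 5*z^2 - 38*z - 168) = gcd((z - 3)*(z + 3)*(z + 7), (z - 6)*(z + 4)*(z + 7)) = z + 7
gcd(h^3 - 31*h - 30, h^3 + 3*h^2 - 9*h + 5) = h + 5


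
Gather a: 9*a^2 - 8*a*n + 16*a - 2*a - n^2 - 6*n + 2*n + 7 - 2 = 9*a^2 + a*(14 - 8*n) - n^2 - 4*n + 5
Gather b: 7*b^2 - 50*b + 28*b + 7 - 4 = 7*b^2 - 22*b + 3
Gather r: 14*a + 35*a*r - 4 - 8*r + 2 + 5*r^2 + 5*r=14*a + 5*r^2 + r*(35*a - 3) - 2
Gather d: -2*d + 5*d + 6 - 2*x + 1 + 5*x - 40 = 3*d + 3*x - 33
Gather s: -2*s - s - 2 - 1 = -3*s - 3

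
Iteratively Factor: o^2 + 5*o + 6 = (o + 2)*(o + 3)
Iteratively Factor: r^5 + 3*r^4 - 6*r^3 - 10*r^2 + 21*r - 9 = (r - 1)*(r^4 + 4*r^3 - 2*r^2 - 12*r + 9) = (r - 1)^2*(r^3 + 5*r^2 + 3*r - 9) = (r - 1)^3*(r^2 + 6*r + 9) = (r - 1)^3*(r + 3)*(r + 3)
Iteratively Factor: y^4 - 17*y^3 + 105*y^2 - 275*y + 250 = (y - 5)*(y^3 - 12*y^2 + 45*y - 50) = (y - 5)^2*(y^2 - 7*y + 10) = (y - 5)^2*(y - 2)*(y - 5)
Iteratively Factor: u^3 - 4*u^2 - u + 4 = (u + 1)*(u^2 - 5*u + 4) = (u - 1)*(u + 1)*(u - 4)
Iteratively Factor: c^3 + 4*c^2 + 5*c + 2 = (c + 2)*(c^2 + 2*c + 1) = (c + 1)*(c + 2)*(c + 1)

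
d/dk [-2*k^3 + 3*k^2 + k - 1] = -6*k^2 + 6*k + 1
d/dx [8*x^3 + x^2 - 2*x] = 24*x^2 + 2*x - 2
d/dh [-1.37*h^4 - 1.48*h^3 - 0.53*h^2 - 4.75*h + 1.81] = -5.48*h^3 - 4.44*h^2 - 1.06*h - 4.75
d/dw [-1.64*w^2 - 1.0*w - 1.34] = -3.28*w - 1.0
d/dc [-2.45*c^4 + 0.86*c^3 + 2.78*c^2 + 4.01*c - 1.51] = -9.8*c^3 + 2.58*c^2 + 5.56*c + 4.01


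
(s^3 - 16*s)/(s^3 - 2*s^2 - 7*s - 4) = s*(s + 4)/(s^2 + 2*s + 1)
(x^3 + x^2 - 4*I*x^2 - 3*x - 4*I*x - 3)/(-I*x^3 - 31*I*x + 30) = (I*x^3 + x^2*(4 + I) + x*(4 - 3*I) - 3*I)/(x^3 + 31*x + 30*I)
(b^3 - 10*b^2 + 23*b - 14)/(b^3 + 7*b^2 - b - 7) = (b^2 - 9*b + 14)/(b^2 + 8*b + 7)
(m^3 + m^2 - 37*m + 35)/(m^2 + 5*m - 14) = (m^2 - 6*m + 5)/(m - 2)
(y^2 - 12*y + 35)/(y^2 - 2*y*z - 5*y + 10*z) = (y - 7)/(y - 2*z)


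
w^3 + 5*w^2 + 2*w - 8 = (w - 1)*(w + 2)*(w + 4)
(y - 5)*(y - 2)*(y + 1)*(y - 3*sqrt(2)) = y^4 - 6*y^3 - 3*sqrt(2)*y^3 + 3*y^2 + 18*sqrt(2)*y^2 - 9*sqrt(2)*y + 10*y - 30*sqrt(2)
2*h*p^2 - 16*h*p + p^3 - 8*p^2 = p*(2*h + p)*(p - 8)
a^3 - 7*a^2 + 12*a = a*(a - 4)*(a - 3)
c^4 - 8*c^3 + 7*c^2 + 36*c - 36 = (c - 6)*(c - 3)*(c - 1)*(c + 2)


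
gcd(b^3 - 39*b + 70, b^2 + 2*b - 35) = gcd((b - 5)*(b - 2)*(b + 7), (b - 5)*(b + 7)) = b^2 + 2*b - 35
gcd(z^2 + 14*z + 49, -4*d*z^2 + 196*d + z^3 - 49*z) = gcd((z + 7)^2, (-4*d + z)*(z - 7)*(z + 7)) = z + 7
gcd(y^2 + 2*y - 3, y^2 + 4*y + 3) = y + 3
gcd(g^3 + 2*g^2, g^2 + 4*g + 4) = g + 2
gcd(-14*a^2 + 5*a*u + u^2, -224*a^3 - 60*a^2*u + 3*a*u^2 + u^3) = 7*a + u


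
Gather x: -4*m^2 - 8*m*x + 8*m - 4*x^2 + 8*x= -4*m^2 + 8*m - 4*x^2 + x*(8 - 8*m)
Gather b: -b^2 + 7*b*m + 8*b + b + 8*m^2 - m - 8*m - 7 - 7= -b^2 + b*(7*m + 9) + 8*m^2 - 9*m - 14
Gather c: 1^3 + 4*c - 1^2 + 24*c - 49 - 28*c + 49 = 0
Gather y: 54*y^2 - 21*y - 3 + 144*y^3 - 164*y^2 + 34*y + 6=144*y^3 - 110*y^2 + 13*y + 3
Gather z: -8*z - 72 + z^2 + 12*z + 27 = z^2 + 4*z - 45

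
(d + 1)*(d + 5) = d^2 + 6*d + 5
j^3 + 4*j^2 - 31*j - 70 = (j - 5)*(j + 2)*(j + 7)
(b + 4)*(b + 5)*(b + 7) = b^3 + 16*b^2 + 83*b + 140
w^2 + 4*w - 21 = (w - 3)*(w + 7)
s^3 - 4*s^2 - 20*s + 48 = (s - 6)*(s - 2)*(s + 4)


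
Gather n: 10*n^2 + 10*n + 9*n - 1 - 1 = 10*n^2 + 19*n - 2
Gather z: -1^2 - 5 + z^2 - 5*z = z^2 - 5*z - 6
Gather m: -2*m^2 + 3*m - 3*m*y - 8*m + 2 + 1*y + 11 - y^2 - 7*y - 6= -2*m^2 + m*(-3*y - 5) - y^2 - 6*y + 7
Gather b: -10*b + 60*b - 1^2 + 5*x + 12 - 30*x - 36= 50*b - 25*x - 25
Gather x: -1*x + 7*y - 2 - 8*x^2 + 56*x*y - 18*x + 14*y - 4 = -8*x^2 + x*(56*y - 19) + 21*y - 6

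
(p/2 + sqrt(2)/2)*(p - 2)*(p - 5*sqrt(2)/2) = p^3/2 - 3*sqrt(2)*p^2/4 - p^2 - 5*p/2 + 3*sqrt(2)*p/2 + 5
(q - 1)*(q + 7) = q^2 + 6*q - 7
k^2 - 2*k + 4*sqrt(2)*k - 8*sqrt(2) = (k - 2)*(k + 4*sqrt(2))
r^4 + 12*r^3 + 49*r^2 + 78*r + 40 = (r + 1)*(r + 2)*(r + 4)*(r + 5)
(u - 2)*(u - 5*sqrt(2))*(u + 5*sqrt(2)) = u^3 - 2*u^2 - 50*u + 100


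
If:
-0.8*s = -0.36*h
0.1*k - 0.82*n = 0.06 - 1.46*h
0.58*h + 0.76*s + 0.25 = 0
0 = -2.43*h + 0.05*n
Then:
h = -0.27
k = -103.50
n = -13.18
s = -0.12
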